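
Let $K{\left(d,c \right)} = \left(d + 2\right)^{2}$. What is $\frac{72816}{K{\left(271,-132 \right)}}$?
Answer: $\frac{24272}{24843} \approx 0.97702$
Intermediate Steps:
$K{\left(d,c \right)} = \left(2 + d\right)^{2}$
$\frac{72816}{K{\left(271,-132 \right)}} = \frac{72816}{\left(2 + 271\right)^{2}} = \frac{72816}{273^{2}} = \frac{72816}{74529} = 72816 \cdot \frac{1}{74529} = \frac{24272}{24843}$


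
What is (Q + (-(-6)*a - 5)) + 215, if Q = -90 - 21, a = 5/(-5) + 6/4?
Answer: 102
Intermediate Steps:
a = 1/2 (a = 5*(-1/5) + 6*(1/4) = -1 + 3/2 = 1/2 ≈ 0.50000)
Q = -111
(Q + (-(-6)*a - 5)) + 215 = (-111 + (-(-6)/2 - 5)) + 215 = (-111 + (-6*(-1/2) - 5)) + 215 = (-111 + (3 - 5)) + 215 = (-111 - 2) + 215 = -113 + 215 = 102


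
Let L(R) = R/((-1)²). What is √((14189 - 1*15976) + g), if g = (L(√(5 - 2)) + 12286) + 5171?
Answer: √(15670 + √3) ≈ 125.19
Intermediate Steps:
L(R) = R (L(R) = R/1 = R*1 = R)
g = 17457 + √3 (g = (√(5 - 2) + 12286) + 5171 = (√3 + 12286) + 5171 = (12286 + √3) + 5171 = 17457 + √3 ≈ 17459.)
√((14189 - 1*15976) + g) = √((14189 - 1*15976) + (17457 + √3)) = √((14189 - 15976) + (17457 + √3)) = √(-1787 + (17457 + √3)) = √(15670 + √3)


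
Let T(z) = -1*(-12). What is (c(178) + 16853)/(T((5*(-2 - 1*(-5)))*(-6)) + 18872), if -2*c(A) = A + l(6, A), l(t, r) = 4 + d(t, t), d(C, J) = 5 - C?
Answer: 33525/37768 ≈ 0.88766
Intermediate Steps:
l(t, r) = 9 - t (l(t, r) = 4 + (5 - t) = 9 - t)
T(z) = 12
c(A) = -3/2 - A/2 (c(A) = -(A + (9 - 1*6))/2 = -(A + (9 - 6))/2 = -(A + 3)/2 = -(3 + A)/2 = -3/2 - A/2)
(c(178) + 16853)/(T((5*(-2 - 1*(-5)))*(-6)) + 18872) = ((-3/2 - ½*178) + 16853)/(12 + 18872) = ((-3/2 - 89) + 16853)/18884 = (-181/2 + 16853)*(1/18884) = (33525/2)*(1/18884) = 33525/37768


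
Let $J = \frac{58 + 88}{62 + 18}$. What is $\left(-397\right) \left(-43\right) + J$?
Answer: $\frac{682913}{40} \approx 17073.0$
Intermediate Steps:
$J = \frac{73}{40}$ ($J = \frac{146}{80} = 146 \cdot \frac{1}{80} = \frac{73}{40} \approx 1.825$)
$\left(-397\right) \left(-43\right) + J = \left(-397\right) \left(-43\right) + \frac{73}{40} = 17071 + \frac{73}{40} = \frac{682913}{40}$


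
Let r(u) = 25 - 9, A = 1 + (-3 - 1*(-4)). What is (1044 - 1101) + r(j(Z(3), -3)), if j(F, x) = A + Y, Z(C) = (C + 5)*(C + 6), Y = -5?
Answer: -41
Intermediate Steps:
A = 2 (A = 1 + (-3 + 4) = 1 + 1 = 2)
Z(C) = (5 + C)*(6 + C)
j(F, x) = -3 (j(F, x) = 2 - 5 = -3)
r(u) = 16
(1044 - 1101) + r(j(Z(3), -3)) = (1044 - 1101) + 16 = -57 + 16 = -41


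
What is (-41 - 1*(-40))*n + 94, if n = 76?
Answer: 18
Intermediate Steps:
(-41 - 1*(-40))*n + 94 = (-41 - 1*(-40))*76 + 94 = (-41 + 40)*76 + 94 = -1*76 + 94 = -76 + 94 = 18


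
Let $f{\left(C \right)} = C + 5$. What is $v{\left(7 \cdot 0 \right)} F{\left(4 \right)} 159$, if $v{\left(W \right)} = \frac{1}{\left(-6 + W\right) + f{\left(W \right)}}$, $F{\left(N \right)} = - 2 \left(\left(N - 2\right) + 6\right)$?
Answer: $2544$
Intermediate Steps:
$f{\left(C \right)} = 5 + C$
$F{\left(N \right)} = -8 - 2 N$ ($F{\left(N \right)} = - 2 \left(\left(N - 2\right) + 6\right) = - 2 \left(\left(-2 + N\right) + 6\right) = - 2 \left(4 + N\right) = -8 - 2 N$)
$v{\left(W \right)} = \frac{1}{-1 + 2 W}$ ($v{\left(W \right)} = \frac{1}{\left(-6 + W\right) + \left(5 + W\right)} = \frac{1}{-1 + 2 W}$)
$v{\left(7 \cdot 0 \right)} F{\left(4 \right)} 159 = \frac{-8 - 8}{-1 + 2 \cdot 7 \cdot 0} \cdot 159 = \frac{-8 - 8}{-1 + 2 \cdot 0} \cdot 159 = \frac{1}{-1 + 0} \left(-16\right) 159 = \frac{1}{-1} \left(-16\right) 159 = \left(-1\right) \left(-16\right) 159 = 16 \cdot 159 = 2544$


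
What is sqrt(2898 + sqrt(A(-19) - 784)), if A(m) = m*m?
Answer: sqrt(2898 + 3*I*sqrt(47)) ≈ 53.833 + 0.191*I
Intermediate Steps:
A(m) = m**2
sqrt(2898 + sqrt(A(-19) - 784)) = sqrt(2898 + sqrt((-19)**2 - 784)) = sqrt(2898 + sqrt(361 - 784)) = sqrt(2898 + sqrt(-423)) = sqrt(2898 + 3*I*sqrt(47))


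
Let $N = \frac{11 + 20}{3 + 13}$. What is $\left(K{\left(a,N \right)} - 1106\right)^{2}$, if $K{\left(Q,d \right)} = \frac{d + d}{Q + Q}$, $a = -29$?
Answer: $\frac{263389636225}{215296} \approx 1.2234 \cdot 10^{6}$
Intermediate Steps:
$N = \frac{31}{16} \approx 1.9375$
$K{\left(Q,d \right)} = \frac{d}{Q}$ ($K{\left(Q,d \right)} = \frac{2 d}{2 Q} = 2 d \frac{1}{2 Q} = \frac{d}{Q}$)
$\left(K{\left(a,N \right)} - 1106\right)^{2} = \left(\frac{31}{16 \left(-29\right)} - 1106\right)^{2} = \left(\frac{31}{16} \left(- \frac{1}{29}\right) - 1106\right)^{2} = \left(- \frac{31}{464} - 1106\right)^{2} = \left(- \frac{513215}{464}\right)^{2} = \frac{263389636225}{215296}$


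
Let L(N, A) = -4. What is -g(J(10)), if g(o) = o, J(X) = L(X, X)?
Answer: 4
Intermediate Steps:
J(X) = -4
-g(J(10)) = -1*(-4) = 4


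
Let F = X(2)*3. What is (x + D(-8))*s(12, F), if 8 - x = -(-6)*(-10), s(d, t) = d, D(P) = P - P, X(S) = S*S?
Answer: 816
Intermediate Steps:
X(S) = S²
D(P) = 0
F = 12 (F = 2²*3 = 4*3 = 12)
x = 68 (x = 8 - (-1)*(-6*(-10)) = 8 - (-1)*60 = 8 - 1*(-60) = 8 + 60 = 68)
(x + D(-8))*s(12, F) = (68 + 0)*12 = 68*12 = 816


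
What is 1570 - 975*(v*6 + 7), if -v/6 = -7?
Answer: -250955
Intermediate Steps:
v = 42 (v = -6*(-7) = 42)
1570 - 975*(v*6 + 7) = 1570 - 975*(42*6 + 7) = 1570 - 975*(252 + 7) = 1570 - 975*259 = 1570 - 252525 = -250955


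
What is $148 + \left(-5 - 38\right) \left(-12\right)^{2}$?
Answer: $-6044$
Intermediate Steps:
$148 + \left(-5 - 38\right) \left(-12\right)^{2} = 148 + \left(-5 - 38\right) 144 = 148 - 6192 = -6044$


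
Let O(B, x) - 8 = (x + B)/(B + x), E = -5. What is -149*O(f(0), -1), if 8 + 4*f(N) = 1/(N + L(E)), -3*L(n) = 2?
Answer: -1341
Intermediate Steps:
L(n) = -⅔ (L(n) = -⅓*2 = -⅔)
f(N) = -2 + 1/(4*(-⅔ + N)) (f(N) = -2 + 1/(4*(N - ⅔)) = -2 + 1/(4*(-⅔ + N)))
O(B, x) = 9 (O(B, x) = 8 + (x + B)/(B + x) = 8 + (B + x)/(B + x) = 8 + 1 = 9)
-149*O(f(0), -1) = -149*9 = -1341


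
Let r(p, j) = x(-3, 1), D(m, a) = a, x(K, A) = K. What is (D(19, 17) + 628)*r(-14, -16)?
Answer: -1935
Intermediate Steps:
r(p, j) = -3
(D(19, 17) + 628)*r(-14, -16) = (17 + 628)*(-3) = 645*(-3) = -1935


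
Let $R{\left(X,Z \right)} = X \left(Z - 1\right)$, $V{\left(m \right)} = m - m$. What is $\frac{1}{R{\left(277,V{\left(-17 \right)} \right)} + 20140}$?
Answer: $\frac{1}{19863} \approx 5.0345 \cdot 10^{-5}$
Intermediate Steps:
$V{\left(m \right)} = 0$
$R{\left(X,Z \right)} = X \left(-1 + Z\right)$
$\frac{1}{R{\left(277,V{\left(-17 \right)} \right)} + 20140} = \frac{1}{277 \left(-1 + 0\right) + 20140} = \frac{1}{277 \left(-1\right) + 20140} = \frac{1}{-277 + 20140} = \frac{1}{19863}$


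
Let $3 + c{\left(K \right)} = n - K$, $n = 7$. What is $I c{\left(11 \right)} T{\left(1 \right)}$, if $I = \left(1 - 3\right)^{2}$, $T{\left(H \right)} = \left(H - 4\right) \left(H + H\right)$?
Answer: $168$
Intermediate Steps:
$c{\left(K \right)} = 4 - K$ ($c{\left(K \right)} = -3 - \left(-7 + K\right) = 4 - K$)
$T{\left(H \right)} = 2 H \left(-4 + H\right)$ ($T{\left(H \right)} = \left(-4 + H\right) 2 H = 2 H \left(-4 + H\right)$)
$I = 4$ ($I = \left(-2\right)^{2} = 4$)
$I c{\left(11 \right)} T{\left(1 \right)} = 4 \left(4 - 11\right) 2 \cdot 1 \left(-4 + 1\right) = 4 \left(4 - 11\right) 2 \cdot 1 \left(-3\right) = 4 \left(-7\right) \left(-6\right) = \left(-28\right) \left(-6\right) = 168$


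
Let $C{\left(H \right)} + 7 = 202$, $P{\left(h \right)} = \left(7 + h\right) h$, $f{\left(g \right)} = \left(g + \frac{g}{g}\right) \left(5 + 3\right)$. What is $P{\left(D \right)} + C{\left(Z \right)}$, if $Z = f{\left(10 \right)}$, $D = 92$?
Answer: $9303$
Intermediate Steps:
$f{\left(g \right)} = 8 + 8 g$ ($f{\left(g \right)} = \left(g + 1\right) 8 = \left(1 + g\right) 8 = 8 + 8 g$)
$Z = 88$ ($Z = 8 + 8 \cdot 10 = 8 + 80 = 88$)
$P{\left(h \right)} = h \left(7 + h\right)$
$C{\left(H \right)} = 195$ ($C{\left(H \right)} = -7 + 202 = 195$)
$P{\left(D \right)} + C{\left(Z \right)} = 92 \left(7 + 92\right) + 195 = 92 \cdot 99 + 195 = 9108 + 195 = 9303$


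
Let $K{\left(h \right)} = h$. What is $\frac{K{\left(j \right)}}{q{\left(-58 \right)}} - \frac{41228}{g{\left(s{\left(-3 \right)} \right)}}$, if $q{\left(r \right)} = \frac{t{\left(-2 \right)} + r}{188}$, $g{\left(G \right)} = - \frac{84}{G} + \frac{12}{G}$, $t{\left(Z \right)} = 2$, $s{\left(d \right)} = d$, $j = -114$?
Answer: $- \frac{56075}{42} \approx -1335.1$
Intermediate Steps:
$g{\left(G \right)} = - \frac{72}{G}$
$q{\left(r \right)} = \frac{1}{94} + \frac{r}{188}$ ($q{\left(r \right)} = \frac{2 + r}{188} = \left(2 + r\right) \frac{1}{188} = \frac{1}{94} + \frac{r}{188}$)
$\frac{K{\left(j \right)}}{q{\left(-58 \right)}} - \frac{41228}{g{\left(s{\left(-3 \right)} \right)}} = - \frac{114}{\frac{1}{94} + \frac{1}{188} \left(-58\right)} - \frac{41228}{\left(-72\right) \frac{1}{-3}} = - \frac{114}{\frac{1}{94} - \frac{29}{94}} - \frac{41228}{\left(-72\right) \left(- \frac{1}{3}\right)} = - \frac{114}{- \frac{14}{47}} - \frac{41228}{24} = \left(-114\right) \left(- \frac{47}{14}\right) - \frac{10307}{6} = \frac{2679}{7} - \frac{10307}{6} = - \frac{56075}{42}$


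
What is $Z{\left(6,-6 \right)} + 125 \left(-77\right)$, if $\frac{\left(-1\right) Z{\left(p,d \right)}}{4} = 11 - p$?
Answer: $-9645$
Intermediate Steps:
$Z{\left(p,d \right)} = -44 + 4 p$ ($Z{\left(p,d \right)} = - 4 \left(11 - p\right) = -44 + 4 p$)
$Z{\left(6,-6 \right)} + 125 \left(-77\right) = \left(-44 + 4 \cdot 6\right) + 125 \left(-77\right) = \left(-44 + 24\right) - 9625 = -20 - 9625 = -9645$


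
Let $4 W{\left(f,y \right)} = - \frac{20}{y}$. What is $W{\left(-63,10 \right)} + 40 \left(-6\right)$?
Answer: $- \frac{481}{2} \approx -240.5$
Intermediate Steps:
$W{\left(f,y \right)} = - \frac{5}{y}$ ($W{\left(f,y \right)} = \frac{\left(-20\right) \frac{1}{y}}{4} = - \frac{5}{y}$)
$W{\left(-63,10 \right)} + 40 \left(-6\right) = - \frac{5}{10} + 40 \left(-6\right) = \left(-5\right) \frac{1}{10} - 240 = - \frac{1}{2} - 240 = - \frac{481}{2}$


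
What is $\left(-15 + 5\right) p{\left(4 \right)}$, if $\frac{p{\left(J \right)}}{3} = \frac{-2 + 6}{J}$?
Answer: $-30$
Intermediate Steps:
$p{\left(J \right)} = \frac{12}{J}$ ($p{\left(J \right)} = 3 \frac{-2 + 6}{J} = 3 \frac{4}{J} = \frac{12}{J}$)
$\left(-15 + 5\right) p{\left(4 \right)} = \left(-15 + 5\right) \frac{12}{4} = - 10 \cdot 12 \cdot \frac{1}{4} = \left(-10\right) 3 = -30$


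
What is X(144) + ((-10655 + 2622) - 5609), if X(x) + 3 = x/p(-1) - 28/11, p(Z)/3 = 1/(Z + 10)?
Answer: -145371/11 ≈ -13216.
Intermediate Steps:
p(Z) = 3/(10 + Z) (p(Z) = 3/(Z + 10) = 3/(10 + Z))
X(x) = -61/11 + 3*x (X(x) = -3 + (x/((3/(10 - 1))) - 28/11) = -3 + (x/((3/9)) - 28*1/11) = -3 + (x/((3*(⅑))) - 28/11) = -3 + (x/(⅓) - 28/11) = -3 + (x*3 - 28/11) = -3 + (3*x - 28/11) = -3 + (-28/11 + 3*x) = -61/11 + 3*x)
X(144) + ((-10655 + 2622) - 5609) = (-61/11 + 3*144) + ((-10655 + 2622) - 5609) = (-61/11 + 432) + (-8033 - 5609) = 4691/11 - 13642 = -145371/11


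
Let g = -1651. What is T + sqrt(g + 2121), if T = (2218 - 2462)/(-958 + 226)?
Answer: 1/3 + sqrt(470) ≈ 22.013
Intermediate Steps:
T = 1/3 (T = -244/(-732) = -244*(-1/732) = 1/3 ≈ 0.33333)
T + sqrt(g + 2121) = 1/3 + sqrt(-1651 + 2121) = 1/3 + sqrt(470)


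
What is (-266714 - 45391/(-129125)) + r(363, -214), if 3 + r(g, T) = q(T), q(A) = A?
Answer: -34467419984/129125 ≈ -2.6693e+5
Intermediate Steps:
r(g, T) = -3 + T
(-266714 - 45391/(-129125)) + r(363, -214) = (-266714 - 45391/(-129125)) + (-3 - 214) = (-266714 - 45391*(-1/129125)) - 217 = (-266714 + 45391/129125) - 217 = -34439399859/129125 - 217 = -34467419984/129125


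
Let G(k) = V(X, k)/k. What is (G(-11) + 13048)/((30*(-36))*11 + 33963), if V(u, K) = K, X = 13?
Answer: 13049/22083 ≈ 0.59091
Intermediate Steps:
G(k) = 1 (G(k) = k/k = 1)
(G(-11) + 13048)/((30*(-36))*11 + 33963) = (1 + 13048)/((30*(-36))*11 + 33963) = 13049/(-1080*11 + 33963) = 13049/(-11880 + 33963) = 13049/22083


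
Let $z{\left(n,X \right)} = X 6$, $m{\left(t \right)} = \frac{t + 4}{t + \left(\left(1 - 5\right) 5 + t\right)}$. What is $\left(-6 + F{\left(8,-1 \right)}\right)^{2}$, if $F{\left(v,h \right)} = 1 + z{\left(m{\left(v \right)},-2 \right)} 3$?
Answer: $1681$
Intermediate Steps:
$m{\left(t \right)} = \frac{4 + t}{-20 + 2 t}$ ($m{\left(t \right)} = \frac{4 + t}{t + \left(\left(-4\right) 5 + t\right)} = \frac{4 + t}{t + \left(-20 + t\right)} = \frac{4 + t}{-20 + 2 t}$)
$z{\left(n,X \right)} = 6 X$
$F{\left(v,h \right)} = -35$ ($F{\left(v,h \right)} = 1 + 6 \left(-2\right) 3 = 1 - 36 = -35$)
$\left(-6 + F{\left(8,-1 \right)}\right)^{2} = \left(-6 - 35\right)^{2} = \left(-41\right)^{2} = 1681$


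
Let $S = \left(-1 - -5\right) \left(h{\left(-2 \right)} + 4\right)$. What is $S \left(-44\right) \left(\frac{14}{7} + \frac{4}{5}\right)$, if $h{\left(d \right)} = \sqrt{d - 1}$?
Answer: $- \frac{9856}{5} - \frac{2464 i \sqrt{3}}{5} \approx -1971.2 - 853.55 i$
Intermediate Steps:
$h{\left(d \right)} = \sqrt{-1 + d}$
$S = 16 + 4 i \sqrt{3}$ ($S = \left(-1 - -5\right) \left(\sqrt{-1 - 2} + 4\right) = \left(-1 + 5\right) \left(\sqrt{-3} + 4\right) = 4 \left(i \sqrt{3} + 4\right) = 4 \left(4 + i \sqrt{3}\right) = 16 + 4 i \sqrt{3} \approx 16.0 + 6.9282 i$)
$S \left(-44\right) \left(\frac{14}{7} + \frac{4}{5}\right) = \left(16 + 4 i \sqrt{3}\right) \left(-44\right) \left(\frac{14}{7} + \frac{4}{5}\right) = \left(-704 - 176 i \sqrt{3}\right) \left(14 \cdot \frac{1}{7} + 4 \cdot \frac{1}{5}\right) = \left(-704 - 176 i \sqrt{3}\right) \left(2 + \frac{4}{5}\right) = \left(-704 - 176 i \sqrt{3}\right) \frac{14}{5} = - \frac{9856}{5} - \frac{2464 i \sqrt{3}}{5}$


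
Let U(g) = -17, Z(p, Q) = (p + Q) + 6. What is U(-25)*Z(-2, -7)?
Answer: 51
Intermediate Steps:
Z(p, Q) = 6 + Q + p (Z(p, Q) = (Q + p) + 6 = 6 + Q + p)
U(-25)*Z(-2, -7) = -17*(6 - 7 - 2) = -17*(-3) = 51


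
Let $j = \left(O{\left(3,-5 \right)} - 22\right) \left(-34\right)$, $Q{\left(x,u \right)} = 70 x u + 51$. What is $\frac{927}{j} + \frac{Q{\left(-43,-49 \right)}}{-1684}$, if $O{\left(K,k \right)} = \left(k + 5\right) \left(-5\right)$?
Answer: $- \frac{6799975}{78727} \approx -86.374$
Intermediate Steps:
$Q{\left(x,u \right)} = 51 + 70 u x$ ($Q{\left(x,u \right)} = 70 u x + 51 = 51 + 70 u x$)
$O{\left(K,k \right)} = -25 - 5 k$ ($O{\left(K,k \right)} = \left(5 + k\right) \left(-5\right) = -25 - 5 k$)
$j = 748$ ($j = \left(\left(-25 - -25\right) - 22\right) \left(-34\right) = \left(\left(-25 + 25\right) - 22\right) \left(-34\right) = \left(0 - 22\right) \left(-34\right) = \left(-22\right) \left(-34\right) = 748$)
$\frac{927}{j} + \frac{Q{\left(-43,-49 \right)}}{-1684} = \frac{927}{748} + \frac{51 + 70 \left(-49\right) \left(-43\right)}{-1684} = 927 \cdot \frac{1}{748} + \left(51 + 147490\right) \left(- \frac{1}{1684}\right) = \frac{927}{748} + 147541 \left(- \frac{1}{1684}\right) = \frac{927}{748} - \frac{147541}{1684} = - \frac{6799975}{78727}$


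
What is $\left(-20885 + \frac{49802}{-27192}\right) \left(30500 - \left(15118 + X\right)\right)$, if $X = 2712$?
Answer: $- \frac{1798996581935}{6798} \approx -2.6464 \cdot 10^{8}$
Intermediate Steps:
$\left(-20885 + \frac{49802}{-27192}\right) \left(30500 - \left(15118 + X\right)\right) = \left(-20885 + \frac{49802}{-27192}\right) \left(30500 - 17830\right) = \left(-20885 + 49802 \left(- \frac{1}{27192}\right)\right) \left(30500 - 17830\right) = \left(-20885 - \frac{24901}{13596}\right) \left(30500 - 17830\right) = \left(- \frac{283977361}{13596}\right) 12670 = - \frac{1798996581935}{6798}$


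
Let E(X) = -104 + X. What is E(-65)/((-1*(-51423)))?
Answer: -169/51423 ≈ -0.0032865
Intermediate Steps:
E(-65)/((-1*(-51423))) = (-104 - 65)/((-1*(-51423))) = -169/51423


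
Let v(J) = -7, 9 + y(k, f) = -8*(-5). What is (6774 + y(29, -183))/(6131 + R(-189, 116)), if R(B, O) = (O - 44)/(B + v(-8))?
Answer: 333445/300401 ≈ 1.1100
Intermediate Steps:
y(k, f) = 31 (y(k, f) = -9 - 8*(-5) = -9 + 40 = 31)
R(B, O) = (-44 + O)/(-7 + B) (R(B, O) = (O - 44)/(B - 7) = (-44 + O)/(-7 + B))
(6774 + y(29, -183))/(6131 + R(-189, 116)) = (6774 + 31)/(6131 + (-44 + 116)/(-7 - 189)) = 6805/(6131 + 72/(-196)) = 6805/(6131 - 1/196*72) = 6805/(6131 - 18/49) = 6805/(300401/49) = 6805*(49/300401) = 333445/300401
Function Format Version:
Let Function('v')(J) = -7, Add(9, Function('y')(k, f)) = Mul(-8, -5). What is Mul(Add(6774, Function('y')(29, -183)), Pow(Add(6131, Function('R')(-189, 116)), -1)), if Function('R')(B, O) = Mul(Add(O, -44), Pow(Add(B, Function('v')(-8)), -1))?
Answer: Rational(333445, 300401) ≈ 1.1100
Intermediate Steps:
Function('y')(k, f) = 31 (Function('y')(k, f) = Add(-9, Mul(-8, -5)) = Add(-9, 40) = 31)
Function('R')(B, O) = Mul(Pow(Add(-7, B), -1), Add(-44, O)) (Function('R')(B, O) = Mul(Add(O, -44), Pow(Add(B, -7), -1)) = Mul(Add(-44, O), Pow(Add(-7, B), -1)) = Mul(Pow(Add(-7, B), -1), Add(-44, O)))
Mul(Add(6774, Function('y')(29, -183)), Pow(Add(6131, Function('R')(-189, 116)), -1)) = Mul(Add(6774, 31), Pow(Add(6131, Mul(Pow(Add(-7, -189), -1), Add(-44, 116))), -1)) = Mul(6805, Pow(Add(6131, Mul(Pow(-196, -1), 72)), -1)) = Mul(6805, Pow(Add(6131, Mul(Rational(-1, 196), 72)), -1)) = Mul(6805, Pow(Add(6131, Rational(-18, 49)), -1)) = Mul(6805, Pow(Rational(300401, 49), -1)) = Mul(6805, Rational(49, 300401)) = Rational(333445, 300401)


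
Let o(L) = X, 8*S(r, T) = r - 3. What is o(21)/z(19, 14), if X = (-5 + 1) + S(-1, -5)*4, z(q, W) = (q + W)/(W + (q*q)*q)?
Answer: -13746/11 ≈ -1249.6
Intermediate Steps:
S(r, T) = -3/8 + r/8 (S(r, T) = (r - 3)/8 = (-3 + r)/8 = -3/8 + r/8)
z(q, W) = (W + q)/(W + q**3) (z(q, W) = (W + q)/(W + q**2*q) = (W + q)/(W + q**3))
X = -6 (X = (-5 + 1) + (-3/8 + (1/8)*(-1))*4 = -4 + (-3/8 - 1/8)*4 = -4 - 1/2*4 = -4 - 2 = -6)
o(L) = -6
o(21)/z(19, 14) = -6*(14 + 19**3)/(14 + 19) = -6/(33/(14 + 6859)) = -6/(33/6873) = -6/((1/6873)*33) = -6/11/2291 = -6*2291/11 = -13746/11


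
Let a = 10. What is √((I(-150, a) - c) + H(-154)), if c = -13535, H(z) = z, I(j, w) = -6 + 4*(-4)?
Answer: √13359 ≈ 115.58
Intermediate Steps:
I(j, w) = -22 (I(j, w) = -6 - 16 = -22)
√((I(-150, a) - c) + H(-154)) = √((-22 - 1*(-13535)) - 154) = √((-22 + 13535) - 154) = √(13513 - 154) = √13359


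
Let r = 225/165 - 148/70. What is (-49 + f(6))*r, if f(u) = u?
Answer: 12427/385 ≈ 32.278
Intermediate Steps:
r = -289/385 (r = 225*(1/165) - 148*1/70 = 15/11 - 74/35 = -289/385 ≈ -0.75065)
(-49 + f(6))*r = (-49 + 6)*(-289/385) = -43*(-289/385) = 12427/385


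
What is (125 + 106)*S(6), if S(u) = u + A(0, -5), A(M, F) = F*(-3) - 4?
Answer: 3927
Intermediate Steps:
A(M, F) = -4 - 3*F (A(M, F) = -3*F - 4 = -4 - 3*F)
S(u) = 11 + u (S(u) = u + (-4 - 3*(-5)) = u + (-4 + 15) = u + 11 = 11 + u)
(125 + 106)*S(6) = (125 + 106)*(11 + 6) = 231*17 = 3927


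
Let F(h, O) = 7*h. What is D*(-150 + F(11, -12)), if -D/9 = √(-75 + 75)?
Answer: 0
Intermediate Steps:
D = 0 (D = -9*√(-75 + 75) = -9*√0 = -9*0 = 0)
D*(-150 + F(11, -12)) = 0*(-150 + 7*11) = 0*(-150 + 77) = 0*(-73) = 0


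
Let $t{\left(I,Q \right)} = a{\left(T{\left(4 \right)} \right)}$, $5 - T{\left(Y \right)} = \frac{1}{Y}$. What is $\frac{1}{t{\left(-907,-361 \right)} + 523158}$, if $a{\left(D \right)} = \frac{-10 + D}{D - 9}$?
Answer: $\frac{17}{8893707} \approx 1.9115 \cdot 10^{-6}$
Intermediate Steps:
$T{\left(Y \right)} = 5 - \frac{1}{Y}$
$a{\left(D \right)} = \frac{-10 + D}{-9 + D}$
$t{\left(I,Q \right)} = \frac{21}{17}$ ($t{\left(I,Q \right)} = \frac{-10 + \left(5 - \frac{1}{4}\right)}{-9 + \left(5 - \frac{1}{4}\right)} = \frac{-10 + \frac{19}{4}}{-9 + \frac{19}{4}} = \frac{1}{- \frac{17}{4}} \left(- \frac{21}{4}\right) = \left(- \frac{4}{17}\right) \left(- \frac{21}{4}\right) = \frac{21}{17}$)
$\frac{1}{t{\left(-907,-361 \right)} + 523158} = \frac{1}{\frac{21}{17} + 523158} = \frac{1}{\frac{8893707}{17}} = \frac{17}{8893707}$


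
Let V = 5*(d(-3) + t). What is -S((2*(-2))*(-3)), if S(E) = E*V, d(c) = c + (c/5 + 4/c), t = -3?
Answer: 476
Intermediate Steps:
d(c) = 4/c + 6*c/5 (d(c) = c + (c*(1/5) + 4/c) = c + (c/5 + 4/c) = c + (4/c + c/5) = 4/c + 6*c/5)
V = -119/3 (V = 5*((4/(-3) + (6/5)*(-3)) - 3) = 5*((4*(-1/3) - 18/5) - 3) = 5*((-4/3 - 18/5) - 3) = 5*(-74/15 - 3) = 5*(-119/15) = -119/3 ≈ -39.667)
S(E) = -119*E/3 (S(E) = E*(-119/3) = -119*E/3)
-S((2*(-2))*(-3)) = -(-119)*(2*(-2))*(-3)/3 = -(-119)*(-4*(-3))/3 = -(-119)*12/3 = -1*(-476) = 476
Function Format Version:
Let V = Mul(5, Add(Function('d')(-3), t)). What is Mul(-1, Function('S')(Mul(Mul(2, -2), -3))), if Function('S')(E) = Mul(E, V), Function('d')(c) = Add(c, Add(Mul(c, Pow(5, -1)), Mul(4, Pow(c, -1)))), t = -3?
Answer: 476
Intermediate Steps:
Function('d')(c) = Add(Mul(4, Pow(c, -1)), Mul(Rational(6, 5), c)) (Function('d')(c) = Add(c, Add(Mul(c, Rational(1, 5)), Mul(4, Pow(c, -1)))) = Add(c, Add(Mul(Rational(1, 5), c), Mul(4, Pow(c, -1)))) = Add(c, Add(Mul(4, Pow(c, -1)), Mul(Rational(1, 5), c))) = Add(Mul(4, Pow(c, -1)), Mul(Rational(6, 5), c)))
V = Rational(-119, 3) (V = Mul(5, Add(Add(Mul(4, Pow(-3, -1)), Mul(Rational(6, 5), -3)), -3)) = Mul(5, Add(Add(Mul(4, Rational(-1, 3)), Rational(-18, 5)), -3)) = Mul(5, Add(Add(Rational(-4, 3), Rational(-18, 5)), -3)) = Mul(5, Add(Rational(-74, 15), -3)) = Mul(5, Rational(-119, 15)) = Rational(-119, 3) ≈ -39.667)
Function('S')(E) = Mul(Rational(-119, 3), E) (Function('S')(E) = Mul(E, Rational(-119, 3)) = Mul(Rational(-119, 3), E))
Mul(-1, Function('S')(Mul(Mul(2, -2), -3))) = Mul(-1, Mul(Rational(-119, 3), Mul(Mul(2, -2), -3))) = Mul(-1, Mul(Rational(-119, 3), Mul(-4, -3))) = Mul(-1, Mul(Rational(-119, 3), 12)) = Mul(-1, -476) = 476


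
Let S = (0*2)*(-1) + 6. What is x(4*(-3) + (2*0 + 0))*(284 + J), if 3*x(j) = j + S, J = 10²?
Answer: -768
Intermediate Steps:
J = 100
S = 6 (S = 0*(-1) + 6 = 0 + 6 = 6)
x(j) = 2 + j/3 (x(j) = (j + 6)/3 = (6 + j)/3 = 2 + j/3)
x(4*(-3) + (2*0 + 0))*(284 + J) = (2 + (4*(-3) + (2*0 + 0))/3)*(284 + 100) = (2 + (-12 + (0 + 0))/3)*384 = (2 + (-12 + 0)/3)*384 = (2 + (⅓)*(-12))*384 = (2 - 4)*384 = -2*384 = -768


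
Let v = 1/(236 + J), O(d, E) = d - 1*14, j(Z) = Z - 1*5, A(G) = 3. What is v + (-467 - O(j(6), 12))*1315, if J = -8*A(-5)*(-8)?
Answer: -255520279/428 ≈ -5.9701e+5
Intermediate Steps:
j(Z) = -5 + Z (j(Z) = Z - 5 = -5 + Z)
J = 192 (J = -8*3*(-8) = -24*(-8) = 192)
O(d, E) = -14 + d (O(d, E) = d - 14 = -14 + d)
v = 1/428 (v = 1/(236 + 192) = 1/428 ≈ 0.0023364)
v + (-467 - O(j(6), 12))*1315 = 1/428 + (-467 - (-14 + (-5 + 6)))*1315 = 1/428 + (-467 - (-14 + 1))*1315 = 1/428 + (-467 - 1*(-13))*1315 = 1/428 + (-467 + 13)*1315 = 1/428 - 454*1315 = 1/428 - 597010 = -255520279/428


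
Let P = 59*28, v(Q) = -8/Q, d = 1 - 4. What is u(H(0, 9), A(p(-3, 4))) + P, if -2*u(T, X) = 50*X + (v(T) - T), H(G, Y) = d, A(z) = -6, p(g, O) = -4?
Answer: 10795/6 ≈ 1799.2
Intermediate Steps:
d = -3
H(G, Y) = -3
u(T, X) = T/2 - 25*X + 4/T (u(T, X) = -(50*X + (-8/T - T))/2 = -(50*X + (-T - 8/T))/2 = -(-T - 8/T + 50*X)/2 = T/2 - 25*X + 4/T)
P = 1652
u(H(0, 9), A(p(-3, 4))) + P = ((½)*(-3) - 25*(-6) + 4/(-3)) + 1652 = (-3/2 + 150 + 4*(-⅓)) + 1652 = (-3/2 + 150 - 4/3) + 1652 = 883/6 + 1652 = 10795/6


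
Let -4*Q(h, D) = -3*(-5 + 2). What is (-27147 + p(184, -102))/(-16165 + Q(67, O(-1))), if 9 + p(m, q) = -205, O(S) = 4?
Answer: 109444/64669 ≈ 1.6924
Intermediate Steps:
p(m, q) = -214 (p(m, q) = -9 - 205 = -214)
Q(h, D) = -9/4 (Q(h, D) = -(-3)*(-5 + 2)/4 = -(-3)*(-3)/4 = -¼*9 = -9/4)
(-27147 + p(184, -102))/(-16165 + Q(67, O(-1))) = (-27147 - 214)/(-16165 - 9/4) = -27361/(-64669/4) = -27361*(-4/64669) = 109444/64669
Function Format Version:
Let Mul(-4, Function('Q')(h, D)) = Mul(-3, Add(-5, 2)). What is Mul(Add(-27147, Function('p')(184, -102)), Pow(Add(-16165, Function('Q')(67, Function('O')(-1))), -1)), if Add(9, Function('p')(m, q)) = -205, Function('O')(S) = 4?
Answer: Rational(109444, 64669) ≈ 1.6924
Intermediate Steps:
Function('p')(m, q) = -214 (Function('p')(m, q) = Add(-9, -205) = -214)
Function('Q')(h, D) = Rational(-9, 4) (Function('Q')(h, D) = Mul(Rational(-1, 4), Mul(-3, Add(-5, 2))) = Mul(Rational(-1, 4), Mul(-3, -3)) = Mul(Rational(-1, 4), 9) = Rational(-9, 4))
Mul(Add(-27147, Function('p')(184, -102)), Pow(Add(-16165, Function('Q')(67, Function('O')(-1))), -1)) = Mul(Add(-27147, -214), Pow(Add(-16165, Rational(-9, 4)), -1)) = Mul(-27361, Pow(Rational(-64669, 4), -1)) = Mul(-27361, Rational(-4, 64669)) = Rational(109444, 64669)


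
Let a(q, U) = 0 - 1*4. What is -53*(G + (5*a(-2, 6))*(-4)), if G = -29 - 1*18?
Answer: -1749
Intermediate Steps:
a(q, U) = -4 (a(q, U) = 0 - 4 = -4)
G = -47 (G = -29 - 18 = -47)
-53*(G + (5*a(-2, 6))*(-4)) = -53*(-47 + (5*(-4))*(-4)) = -53*(-47 - 20*(-4)) = -53*(-47 + 80) = -53*33 = -1749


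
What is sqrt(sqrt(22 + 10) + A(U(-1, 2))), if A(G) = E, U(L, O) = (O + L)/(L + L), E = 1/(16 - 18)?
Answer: sqrt(-2 + 16*sqrt(2))/2 ≈ 2.2709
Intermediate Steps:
E = -1/2 (E = 1/(-2) = -1/2 ≈ -0.50000)
U(L, O) = (L + O)/(2*L) (U(L, O) = (L + O)/((2*L)) = (L + O)*(1/(2*L)) = (L + O)/(2*L))
A(G) = -1/2
sqrt(sqrt(22 + 10) + A(U(-1, 2))) = sqrt(sqrt(22 + 10) - 1/2) = sqrt(sqrt(32) - 1/2) = sqrt(4*sqrt(2) - 1/2) = sqrt(-1/2 + 4*sqrt(2))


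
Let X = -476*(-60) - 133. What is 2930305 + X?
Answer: 2958732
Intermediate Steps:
X = 28427 (X = 28560 - 133 = 28427)
2930305 + X = 2930305 + 28427 = 2958732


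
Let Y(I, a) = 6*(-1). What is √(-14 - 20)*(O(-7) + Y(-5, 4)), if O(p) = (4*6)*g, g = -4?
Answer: -102*I*√34 ≈ -594.76*I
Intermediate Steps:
Y(I, a) = -6
O(p) = -96 (O(p) = (4*6)*(-4) = 24*(-4) = -96)
√(-14 - 20)*(O(-7) + Y(-5, 4)) = √(-14 - 20)*(-96 - 6) = √(-34)*(-102) = (I*√34)*(-102) = -102*I*√34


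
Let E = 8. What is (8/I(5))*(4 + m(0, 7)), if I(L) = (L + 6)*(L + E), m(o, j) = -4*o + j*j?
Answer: 424/143 ≈ 2.9650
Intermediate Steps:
m(o, j) = j² - 4*o (m(o, j) = -4*o + j² = j² - 4*o)
I(L) = (6 + L)*(8 + L) (I(L) = (L + 6)*(L + 8) = (6 + L)*(8 + L))
(8/I(5))*(4 + m(0, 7)) = (8/(48 + 5² + 14*5))*(4 + (7² - 4*0)) = (8/(48 + 25 + 70))*(4 + (49 + 0)) = (8/143)*(4 + 49) = (8*(1/143))*53 = (8/143)*53 = 424/143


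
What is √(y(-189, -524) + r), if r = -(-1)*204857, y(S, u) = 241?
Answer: √205098 ≈ 452.88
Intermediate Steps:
r = 204857 (r = -1*(-204857) = 204857)
√(y(-189, -524) + r) = √(241 + 204857) = √205098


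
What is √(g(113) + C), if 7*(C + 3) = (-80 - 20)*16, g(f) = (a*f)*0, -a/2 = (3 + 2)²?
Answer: I*√11347/7 ≈ 15.217*I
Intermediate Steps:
a = -50 (a = -2*(3 + 2)² = -2*5² = -2*25 = -50)
g(f) = 0 (g(f) = -50*f*0 = 0)
C = -1621/7 (C = -3 + ((-80 - 20)*16)/7 = -3 + (-100*16)/7 = -3 + (⅐)*(-1600) = -3 - 1600/7 = -1621/7 ≈ -231.57)
√(g(113) + C) = √(0 - 1621/7) = √(-1621/7) = I*√11347/7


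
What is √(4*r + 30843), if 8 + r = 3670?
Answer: √45491 ≈ 213.29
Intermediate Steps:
r = 3662 (r = -8 + 3670 = 3662)
√(4*r + 30843) = √(4*3662 + 30843) = √(14648 + 30843) = √45491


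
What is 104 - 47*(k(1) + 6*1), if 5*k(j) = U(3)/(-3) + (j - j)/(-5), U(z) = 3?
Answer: -843/5 ≈ -168.60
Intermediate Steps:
k(j) = -⅕ (k(j) = (3/(-3) + (j - j)/(-5))/5 = (3*(-⅓) + 0*(-⅕))/5 = (-1 + 0)/5 = (⅕)*(-1) = -⅕)
104 - 47*(k(1) + 6*1) = 104 - 47*(-⅕ + 6*1) = 104 - 47*(-⅕ + 6) = 104 - 47*29/5 = 104 - 1363/5 = -843/5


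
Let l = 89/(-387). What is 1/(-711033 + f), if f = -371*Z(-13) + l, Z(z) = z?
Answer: -387/273303359 ≈ -1.4160e-6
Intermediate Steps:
l = -89/387 (l = 89*(-1/387) = -89/387 ≈ -0.22997)
f = 1866412/387 (f = -371*(-13) - 89/387 = 4823 - 89/387 = 1866412/387 ≈ 4822.8)
1/(-711033 + f) = 1/(-711033 + 1866412/387) = 1/(-273303359/387) = -387/273303359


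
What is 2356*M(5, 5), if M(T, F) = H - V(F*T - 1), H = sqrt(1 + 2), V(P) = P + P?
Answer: -113088 + 2356*sqrt(3) ≈ -1.0901e+5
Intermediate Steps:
V(P) = 2*P
H = sqrt(3) ≈ 1.7320
M(T, F) = 2 + sqrt(3) - 2*F*T (M(T, F) = sqrt(3) - 2*(F*T - 1) = sqrt(3) - 2*(-1 + F*T) = sqrt(3) - (-2 + 2*F*T) = sqrt(3) + (2 - 2*F*T) = 2 + sqrt(3) - 2*F*T)
2356*M(5, 5) = 2356*(2 + sqrt(3) - 2*5*5) = 2356*(2 + sqrt(3) - 50) = 2356*(-48 + sqrt(3)) = -113088 + 2356*sqrt(3)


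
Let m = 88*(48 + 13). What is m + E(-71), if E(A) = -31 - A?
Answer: 5408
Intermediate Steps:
m = 5368 (m = 88*61 = 5368)
m + E(-71) = 5368 + (-31 - 1*(-71)) = 5368 + (-31 + 71) = 5368 + 40 = 5408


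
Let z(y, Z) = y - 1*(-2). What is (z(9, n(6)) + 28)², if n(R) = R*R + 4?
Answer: 1521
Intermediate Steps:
n(R) = 4 + R² (n(R) = R² + 4 = 4 + R²)
z(y, Z) = 2 + y (z(y, Z) = y + 2 = 2 + y)
(z(9, n(6)) + 28)² = ((2 + 9) + 28)² = (11 + 28)² = 39² = 1521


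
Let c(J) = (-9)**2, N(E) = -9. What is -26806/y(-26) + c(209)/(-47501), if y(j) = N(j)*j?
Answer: -48974260/427509 ≈ -114.56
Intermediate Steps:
c(J) = 81
y(j) = -9*j
-26806/y(-26) + c(209)/(-47501) = -26806/((-9*(-26))) + 81/(-47501) = -26806/234 + 81*(-1/47501) = -26806*1/234 - 81/47501 = -1031/9 - 81/47501 = -48974260/427509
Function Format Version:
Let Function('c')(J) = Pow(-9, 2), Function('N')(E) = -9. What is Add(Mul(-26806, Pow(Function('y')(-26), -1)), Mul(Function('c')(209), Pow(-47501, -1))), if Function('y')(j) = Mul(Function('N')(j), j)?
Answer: Rational(-48974260, 427509) ≈ -114.56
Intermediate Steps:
Function('c')(J) = 81
Function('y')(j) = Mul(-9, j)
Add(Mul(-26806, Pow(Function('y')(-26), -1)), Mul(Function('c')(209), Pow(-47501, -1))) = Add(Mul(-26806, Pow(Mul(-9, -26), -1)), Mul(81, Pow(-47501, -1))) = Add(Mul(-26806, Pow(234, -1)), Mul(81, Rational(-1, 47501))) = Add(Mul(-26806, Rational(1, 234)), Rational(-81, 47501)) = Add(Rational(-1031, 9), Rational(-81, 47501)) = Rational(-48974260, 427509)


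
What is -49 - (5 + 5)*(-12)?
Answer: 71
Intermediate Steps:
-49 - (5 + 5)*(-12) = -49 - 10*(-12) = -49 - 1*(-120) = -49 + 120 = 71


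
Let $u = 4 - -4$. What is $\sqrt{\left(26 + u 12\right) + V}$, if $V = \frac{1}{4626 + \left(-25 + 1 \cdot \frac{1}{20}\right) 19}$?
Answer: $\frac{3 \sqrt{93472186038}}{83039} \approx 11.045$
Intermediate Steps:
$u = 8$ ($u = 4 + 4 = 8$)
$V = \frac{20}{83039}$ ($V = \frac{1}{4626 + \left(-25 + 1 \cdot \frac{1}{20}\right) 19} = \frac{1}{4626 + \left(-25 + \frac{1}{20}\right) 19} = \frac{1}{4626 - \frac{9481}{20}} = \frac{1}{\frac{83039}{20}} = \frac{20}{83039} \approx 0.00024085$)
$\sqrt{\left(26 + u 12\right) + V} = \sqrt{\left(26 + 8 \cdot 12\right) + \frac{20}{83039}} = \sqrt{\left(26 + 96\right) + \frac{20}{83039}} = \sqrt{122 + \frac{20}{83039}} = \sqrt{\frac{10130778}{83039}} = \frac{3 \sqrt{93472186038}}{83039}$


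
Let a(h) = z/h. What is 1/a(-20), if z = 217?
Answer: -20/217 ≈ -0.092166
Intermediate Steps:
a(h) = 217/h
1/a(-20) = 1/(217/(-20)) = 1/(217*(-1/20)) = 1/(-217/20) = -20/217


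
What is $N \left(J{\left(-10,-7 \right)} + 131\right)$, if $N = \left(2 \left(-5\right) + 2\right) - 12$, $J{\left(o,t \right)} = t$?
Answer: $-2480$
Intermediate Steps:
$N = -20$ ($N = \left(-10 + 2\right) - 12 = -8 - 12 = -20$)
$N \left(J{\left(-10,-7 \right)} + 131\right) = - 20 \left(-7 + 131\right) = \left(-20\right) 124 = -2480$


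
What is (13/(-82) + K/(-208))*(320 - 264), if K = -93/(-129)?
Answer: -415849/45838 ≈ -9.0721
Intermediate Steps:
K = 31/43 (K = -93*(-1/129) = 31/43 ≈ 0.72093)
(13/(-82) + K/(-208))*(320 - 264) = (13/(-82) + (31/43)/(-208))*(320 - 264) = (13*(-1/82) + (31/43)*(-1/208))*56 = (-13/82 - 31/8944)*56 = -59407/366704*56 = -415849/45838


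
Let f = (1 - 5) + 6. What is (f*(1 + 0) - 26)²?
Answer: 576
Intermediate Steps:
f = 2 (f = -4 + 6 = 2)
(f*(1 + 0) - 26)² = (2*(1 + 0) - 26)² = (2*1 - 26)² = (2 - 26)² = (-24)² = 576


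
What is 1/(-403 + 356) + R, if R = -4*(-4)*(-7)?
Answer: -5265/47 ≈ -112.02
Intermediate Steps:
R = -112 (R = 16*(-7) = -112)
1/(-403 + 356) + R = 1/(-403 + 356) - 112 = 1/(-47) - 112 = -1/47 - 112 = -5265/47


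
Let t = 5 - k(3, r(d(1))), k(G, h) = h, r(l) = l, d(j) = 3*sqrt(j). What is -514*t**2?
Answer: -2056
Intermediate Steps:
t = 2 (t = 5 - 3*sqrt(1) = 5 - 3 = 2)
-514*t**2 = -514*2**2 = -514*4 = -2056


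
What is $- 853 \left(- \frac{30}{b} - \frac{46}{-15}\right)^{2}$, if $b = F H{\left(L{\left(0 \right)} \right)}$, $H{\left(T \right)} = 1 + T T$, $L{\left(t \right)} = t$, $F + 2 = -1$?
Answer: $- \frac{32768848}{225} \approx -1.4564 \cdot 10^{5}$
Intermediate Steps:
$F = -3$ ($F = -2 - 1 = -3$)
$H{\left(T \right)} = 1 + T^{2}$
$b = -3$ ($b = - 3 \left(1 + 0^{2}\right) = - 3 \left(1 + 0\right) = \left(-3\right) 1 = -3$)
$- 853 \left(- \frac{30}{b} - \frac{46}{-15}\right)^{2} = - 853 \left(- \frac{30}{-3} - \frac{46}{-15}\right)^{2} = - 853 \left(\left(-30\right) \left(- \frac{1}{3}\right) - - \frac{46}{15}\right)^{2} = - 853 \left(10 + \frac{46}{15}\right)^{2} = - 853 \left(\frac{196}{15}\right)^{2} = \left(-853\right) \frac{38416}{225} = - \frac{32768848}{225}$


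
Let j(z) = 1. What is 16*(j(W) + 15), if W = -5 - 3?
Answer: 256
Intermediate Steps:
W = -8
16*(j(W) + 15) = 16*(1 + 15) = 16*16 = 256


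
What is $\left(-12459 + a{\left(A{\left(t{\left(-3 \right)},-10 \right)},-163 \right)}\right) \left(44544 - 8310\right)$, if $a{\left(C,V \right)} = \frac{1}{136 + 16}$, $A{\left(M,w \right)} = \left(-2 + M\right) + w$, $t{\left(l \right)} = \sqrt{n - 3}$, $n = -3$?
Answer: $- \frac{34309376739}{76} \approx -4.5144 \cdot 10^{8}$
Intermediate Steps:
$t{\left(l \right)} = i \sqrt{6}$ ($t{\left(l \right)} = \sqrt{-3 - 3} = \sqrt{-6} = i \sqrt{6}$)
$A{\left(M,w \right)} = -2 + M + w$
$a{\left(C,V \right)} = \frac{1}{152}$
$\left(-12459 + a{\left(A{\left(t{\left(-3 \right)},-10 \right)},-163 \right)}\right) \left(44544 - 8310\right) = \left(-12459 + \frac{1}{152}\right) \left(44544 - 8310\right) = \left(- \frac{1893767}{152}\right) 36234 = - \frac{34309376739}{76}$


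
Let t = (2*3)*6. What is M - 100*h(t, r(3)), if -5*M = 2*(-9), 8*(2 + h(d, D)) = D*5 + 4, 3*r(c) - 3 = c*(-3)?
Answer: 1393/5 ≈ 278.60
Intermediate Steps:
r(c) = 1 - c (r(c) = 1 + (c*(-3))/3 = 1 + (-3*c)/3 = 1 - c)
t = 36 (t = 6*6 = 36)
h(d, D) = -3/2 + 5*D/8 (h(d, D) = -2 + (D*5 + 4)/8 = -2 + (5*D + 4)/8 = -2 + (4 + 5*D)/8 = -2 + (1/2 + 5*D/8) = -3/2 + 5*D/8)
M = 18/5 (M = -2*(-9)/5 = -1/5*(-18) = 18/5 ≈ 3.6000)
M - 100*h(t, r(3)) = 18/5 - 100*(-3/2 + 5*(1 - 1*3)/8) = 18/5 - 100*(-3/2 + 5*(1 - 3)/8) = 18/5 - 100*(-3/2 + (5/8)*(-2)) = 18/5 - 100*(-3/2 - 5/4) = 18/5 - 100*(-11/4) = 18/5 + 275 = 1393/5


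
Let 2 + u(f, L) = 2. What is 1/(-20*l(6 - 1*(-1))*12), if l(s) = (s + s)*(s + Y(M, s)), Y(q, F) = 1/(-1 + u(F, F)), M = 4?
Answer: -1/20160 ≈ -4.9603e-5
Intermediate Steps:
u(f, L) = 0 (u(f, L) = -2 + 2 = 0)
Y(q, F) = -1 (Y(q, F) = 1/(-1 + 0) = 1/(-1) = -1)
l(s) = 2*s*(-1 + s) (l(s) = (s + s)*(s - 1) = (2*s)*(-1 + s) = 2*s*(-1 + s))
1/(-20*l(6 - 1*(-1))*12) = 1/(-40*(6 - 1*(-1))*(-1 + (6 - 1*(-1)))*12) = 1/(-40*(6 + 1)*(-1 + (6 + 1))*12) = 1/(-40*7*(-1 + 7)*12) = 1/(-40*7*6*12) = 1/(-20*84*12) = 1/(-1680*12) = 1/(-20160) = -1/20160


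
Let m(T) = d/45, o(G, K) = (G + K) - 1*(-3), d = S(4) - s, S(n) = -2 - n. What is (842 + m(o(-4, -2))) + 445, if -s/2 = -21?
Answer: 19289/15 ≈ 1285.9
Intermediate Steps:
s = 42 (s = -2*(-21) = 42)
d = -48 (d = (-2 - 1*4) - 1*42 = (-2 - 4) - 42 = -6 - 42 = -48)
o(G, K) = 3 + G + K (o(G, K) = (G + K) + 3 = 3 + G + K)
m(T) = -16/15 (m(T) = -48/45 = -48*1/45 = -16/15)
(842 + m(o(-4, -2))) + 445 = (842 - 16/15) + 445 = 12614/15 + 445 = 19289/15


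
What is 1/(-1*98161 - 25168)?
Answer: -1/123329 ≈ -8.1084e-6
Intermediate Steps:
1/(-1*98161 - 25168) = 1/(-98161 - 25168) = 1/(-123329) = -1/123329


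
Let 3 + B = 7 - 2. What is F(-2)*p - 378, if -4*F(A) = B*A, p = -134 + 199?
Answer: -313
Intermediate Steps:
B = 2 (B = -3 + (7 - 2) = -3 + 5 = 2)
p = 65
F(A) = -A/2
F(-2)*p - 378 = -1/2*(-2)*65 - 378 = 1*65 - 378 = 65 - 378 = -313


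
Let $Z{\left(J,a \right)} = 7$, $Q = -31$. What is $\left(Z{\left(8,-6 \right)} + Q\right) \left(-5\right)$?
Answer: $120$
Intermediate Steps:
$\left(Z{\left(8,-6 \right)} + Q\right) \left(-5\right) = \left(7 - 31\right) \left(-5\right) = \left(-24\right) \left(-5\right) = 120$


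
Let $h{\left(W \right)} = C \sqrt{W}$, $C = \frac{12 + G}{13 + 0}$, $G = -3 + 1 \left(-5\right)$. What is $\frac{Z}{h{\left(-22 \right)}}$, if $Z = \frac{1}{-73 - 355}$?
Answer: $\frac{13 i \sqrt{22}}{37664} \approx 0.0016189 i$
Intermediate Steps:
$G = -8$ ($G = -3 - 5 = -8$)
$C = \frac{4}{13}$ ($C = \frac{12 - 8}{13 + 0} = \frac{4}{13} \approx 0.30769$)
$h{\left(W \right)} = \frac{4 \sqrt{W}}{13}$
$Z = - \frac{1}{428}$ ($Z = \frac{1}{-428} = - \frac{1}{428} \approx -0.0023364$)
$\frac{Z}{h{\left(-22 \right)}} = - \frac{1}{428 \frac{4 \sqrt{-22}}{13}} = - \frac{1}{428 \frac{4 i \sqrt{22}}{13}} = - \frac{\left(- \frac{13}{88}\right) i \sqrt{22}}{428} = \frac{13 i \sqrt{22}}{37664}$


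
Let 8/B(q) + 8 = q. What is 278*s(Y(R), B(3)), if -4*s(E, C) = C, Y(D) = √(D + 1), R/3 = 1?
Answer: 556/5 ≈ 111.20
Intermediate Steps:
R = 3 (R = 3*1 = 3)
B(q) = 8/(-8 + q)
Y(D) = √(1 + D)
s(E, C) = -C/4
278*s(Y(R), B(3)) = 278*(-2/(-8 + 3)) = 278*(-2/(-5)) = 278*(-2*(-1)/5) = 278*(-¼*(-8/5)) = 278*(⅖) = 556/5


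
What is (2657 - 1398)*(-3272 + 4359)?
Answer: 1368533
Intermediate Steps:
(2657 - 1398)*(-3272 + 4359) = 1259*1087 = 1368533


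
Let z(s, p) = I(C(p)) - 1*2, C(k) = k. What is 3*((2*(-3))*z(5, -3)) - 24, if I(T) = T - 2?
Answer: 102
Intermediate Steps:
I(T) = -2 + T
z(s, p) = -4 + p (z(s, p) = (-2 + p) - 1*2 = (-2 + p) - 2 = -4 + p)
3*((2*(-3))*z(5, -3)) - 24 = 3*((2*(-3))*(-4 - 3)) - 24 = 3*(-6*(-7)) - 24 = 3*42 - 24 = 126 - 24 = 102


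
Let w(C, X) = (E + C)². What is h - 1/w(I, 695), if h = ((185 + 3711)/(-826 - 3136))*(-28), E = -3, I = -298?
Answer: 705962709/25640083 ≈ 27.534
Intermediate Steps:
w(C, X) = (-3 + C)²
h = 7792/283 (h = (3896/(-3962))*(-28) = (3896*(-1/3962))*(-28) = -1948/1981*(-28) = 7792/283 ≈ 27.534)
h - 1/w(I, 695) = 7792/283 - 1/((-3 - 298)²) = 7792/283 - 1/((-301)²) = 7792/283 - 1/90601 = 705962709/25640083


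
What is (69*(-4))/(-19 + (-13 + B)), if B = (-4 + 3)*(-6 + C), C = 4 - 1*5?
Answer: 276/25 ≈ 11.040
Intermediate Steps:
C = -1 (C = 4 - 5 = -1)
B = 7 (B = (-4 + 3)*(-6 - 1) = -1*(-7) = 7)
(69*(-4))/(-19 + (-13 + B)) = (69*(-4))/(-19 + (-13 + 7)) = -276/(-19 - 6) = -276/(-25) = -1/25*(-276) = 276/25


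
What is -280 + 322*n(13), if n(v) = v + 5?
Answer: 5516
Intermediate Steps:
n(v) = 5 + v
-280 + 322*n(13) = -280 + 322*(5 + 13) = -280 + 322*18 = -280 + 5796 = 5516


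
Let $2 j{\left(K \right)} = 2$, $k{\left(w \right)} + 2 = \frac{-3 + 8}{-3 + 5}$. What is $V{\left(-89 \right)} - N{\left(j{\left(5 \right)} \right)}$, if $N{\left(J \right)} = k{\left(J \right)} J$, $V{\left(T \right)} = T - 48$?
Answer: $- \frac{275}{2} \approx -137.5$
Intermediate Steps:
$k{\left(w \right)} = \frac{1}{2}$ ($k{\left(w \right)} = -2 + \frac{-3 + 8}{-3 + 5} = -2 + \frac{5}{2} = \frac{1}{2}$)
$V{\left(T \right)} = -48 + T$
$j{\left(K \right)} = 1$ ($j{\left(K \right)} = \frac{1}{2} \cdot 2 = 1$)
$N{\left(J \right)} = \frac{J}{2}$
$V{\left(-89 \right)} - N{\left(j{\left(5 \right)} \right)} = \left(-48 - 89\right) - \frac{1}{2} \cdot 1 = -137 - \frac{1}{2} = - \frac{275}{2}$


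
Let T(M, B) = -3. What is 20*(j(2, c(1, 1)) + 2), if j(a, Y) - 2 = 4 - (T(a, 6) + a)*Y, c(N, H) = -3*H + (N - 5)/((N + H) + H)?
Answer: 220/3 ≈ 73.333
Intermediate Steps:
c(N, H) = -3*H + (-5 + N)/(N + 2*H) (c(N, H) = -3*H + (-5 + N)/((H + N) + H) = -3*H + (-5 + N)/(N + 2*H))
j(a, Y) = 6 - Y*(-3 + a) (j(a, Y) = 2 + (4 - (-3 + a)*Y) = 2 + (4 - Y*(-3 + a)) = 6 - Y*(-3 + a))
20*(j(2, c(1, 1)) + 2) = 20*((6 + 3*((-5 + 1 - 6*1² - 3*1*1)/(1 + 2*1)) - 1*(-5 + 1 - 6*1² - 3*1*1)/(1 + 2*1)*2) + 2) = 20*((6 + 3*((-5 + 1 - 6*1 - 3)/(1 + 2)) - 1*(-5 + 1 - 6*1 - 3)/(1 + 2)*2) + 2) = 20*((6 + 3*((-5 + 1 - 6 - 3)/3) - 1*(-5 + 1 - 6 - 3)/3*2) + 2) = 20*((6 + 3*((⅓)*(-13)) - 1*(⅓)*(-13)*2) + 2) = 20*((6 + 3*(-13/3) - 1*(-13/3)*2) + 2) = 20*((6 - 13 + 26/3) + 2) = 20*(5/3 + 2) = 20*(11/3) = 220/3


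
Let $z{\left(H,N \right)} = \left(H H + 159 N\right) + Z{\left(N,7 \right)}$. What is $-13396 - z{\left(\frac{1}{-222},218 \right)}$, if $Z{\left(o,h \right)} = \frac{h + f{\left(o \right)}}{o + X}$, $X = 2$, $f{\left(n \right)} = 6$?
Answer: $- \frac{32566784047}{677655} \approx -48058.0$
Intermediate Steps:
$Z{\left(o,h \right)} = \frac{6 + h}{2 + o}$ ($Z{\left(o,h \right)} = \frac{h + 6}{o + 2} = \frac{6 + h}{2 + o}$)
$z{\left(H,N \right)} = H^{2} + \frac{13}{2 + N} + 159 N$ ($z{\left(H,N \right)} = \left(H H + 159 N\right) + \frac{6 + 7}{2 + N} = \left(H^{2} + 159 N\right) + \frac{1}{2 + N} 13 = \left(H^{2} + 159 N\right) + \frac{13}{2 + N} = H^{2} + \frac{13}{2 + N} + 159 N$)
$-13396 - z{\left(\frac{1}{-222},218 \right)} = -13396 - \frac{13 + \left(2 + 218\right) \left(\left(\frac{1}{-222}\right)^{2} + 159 \cdot 218\right)}{2 + 218} = -13396 - \frac{13 + 220 \left(\left(- \frac{1}{222}\right)^{2} + 34662\right)}{220} = -13396 - \frac{13 + 220 \left(\frac{1}{49284} + 34662\right)}{220} = -13396 - \frac{13 + 220 \cdot \frac{1708282009}{49284}}{220} = -13396 - \frac{13 + \frac{93955510495}{12321}}{220} = -13396 - \frac{1}{220} \cdot \frac{93955670668}{12321} = -13396 - \frac{23488917667}{677655} = - \frac{32566784047}{677655}$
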